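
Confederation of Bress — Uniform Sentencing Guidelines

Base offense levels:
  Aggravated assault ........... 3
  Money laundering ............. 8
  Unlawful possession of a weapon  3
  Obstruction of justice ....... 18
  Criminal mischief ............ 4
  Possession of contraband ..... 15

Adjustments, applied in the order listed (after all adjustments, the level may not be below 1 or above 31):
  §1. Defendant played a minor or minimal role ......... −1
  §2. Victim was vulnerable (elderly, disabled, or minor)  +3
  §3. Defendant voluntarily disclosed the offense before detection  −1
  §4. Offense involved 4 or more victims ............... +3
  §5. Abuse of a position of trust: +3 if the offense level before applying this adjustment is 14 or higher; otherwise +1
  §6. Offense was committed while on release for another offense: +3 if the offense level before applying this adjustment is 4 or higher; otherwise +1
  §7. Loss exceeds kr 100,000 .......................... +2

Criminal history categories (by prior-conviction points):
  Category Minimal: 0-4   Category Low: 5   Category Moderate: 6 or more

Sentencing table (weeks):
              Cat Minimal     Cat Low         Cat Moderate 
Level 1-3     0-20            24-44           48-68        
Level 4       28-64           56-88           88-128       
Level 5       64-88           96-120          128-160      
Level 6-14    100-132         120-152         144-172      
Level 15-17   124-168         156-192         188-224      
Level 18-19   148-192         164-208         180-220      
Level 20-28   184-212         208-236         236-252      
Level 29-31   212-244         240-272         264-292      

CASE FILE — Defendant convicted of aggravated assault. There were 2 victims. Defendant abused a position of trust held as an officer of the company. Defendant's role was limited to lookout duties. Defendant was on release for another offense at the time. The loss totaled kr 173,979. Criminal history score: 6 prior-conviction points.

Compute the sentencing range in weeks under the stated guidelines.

Base offense level for aggravated assault: 3.
§1 applies: 3 − 1 = 2.
§2 does not apply.
§3 does not apply.
§4 does not apply.
§5 applies (level before this adjustment is 2 < 14, so +1): 2 + 1 = 3.
§6 applies (level before this adjustment is 3 < 4, so +1): 3 + 1 = 4.
§7 applies: 4 + 2 = 6.
Final offense level: 6.
Criminal history: 6 prior points → Category Moderate (6+).
Level 6 falls in the 6-14 band.
Grid: Level 6-14 × Category Moderate = 144-172 weeks.

144-172 weeks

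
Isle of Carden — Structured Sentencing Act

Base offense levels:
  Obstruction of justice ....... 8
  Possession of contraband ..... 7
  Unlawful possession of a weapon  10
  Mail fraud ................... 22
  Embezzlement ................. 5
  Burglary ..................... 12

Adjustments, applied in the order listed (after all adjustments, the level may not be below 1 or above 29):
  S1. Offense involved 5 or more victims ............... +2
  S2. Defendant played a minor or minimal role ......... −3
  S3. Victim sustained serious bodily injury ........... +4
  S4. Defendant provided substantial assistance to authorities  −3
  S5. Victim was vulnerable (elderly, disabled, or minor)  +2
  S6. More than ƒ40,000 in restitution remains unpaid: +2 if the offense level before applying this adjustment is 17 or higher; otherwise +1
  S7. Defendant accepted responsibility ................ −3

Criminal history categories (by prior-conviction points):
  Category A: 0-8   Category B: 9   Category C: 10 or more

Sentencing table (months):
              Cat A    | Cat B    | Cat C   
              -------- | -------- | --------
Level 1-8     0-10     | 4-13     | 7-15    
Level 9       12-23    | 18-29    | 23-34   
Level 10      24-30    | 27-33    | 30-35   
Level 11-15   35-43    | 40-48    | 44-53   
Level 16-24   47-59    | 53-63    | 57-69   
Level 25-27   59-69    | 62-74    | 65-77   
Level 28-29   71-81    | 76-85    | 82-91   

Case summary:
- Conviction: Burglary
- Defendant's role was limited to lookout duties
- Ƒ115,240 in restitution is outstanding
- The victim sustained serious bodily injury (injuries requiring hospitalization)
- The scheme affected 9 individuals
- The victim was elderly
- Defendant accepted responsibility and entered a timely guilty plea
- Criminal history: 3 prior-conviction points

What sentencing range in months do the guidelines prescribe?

Base offense level for burglary: 12.
S1 applies: 12 + 2 = 14.
S2 applies: 14 − 3 = 11.
S3 applies: 11 + 4 = 15.
S4 does not apply.
S5 applies: 15 + 2 = 17.
S6 applies (level before this adjustment is 17 ≥ 17, so +2): 17 + 2 = 19.
S7 applies: 19 − 3 = 16.
Final offense level: 16.
Criminal history: 3 prior points → Category A (0-8).
Level 16 falls in the 16-24 band.
Grid: Level 16-24 × Category A = 47-59 months.

47-59 months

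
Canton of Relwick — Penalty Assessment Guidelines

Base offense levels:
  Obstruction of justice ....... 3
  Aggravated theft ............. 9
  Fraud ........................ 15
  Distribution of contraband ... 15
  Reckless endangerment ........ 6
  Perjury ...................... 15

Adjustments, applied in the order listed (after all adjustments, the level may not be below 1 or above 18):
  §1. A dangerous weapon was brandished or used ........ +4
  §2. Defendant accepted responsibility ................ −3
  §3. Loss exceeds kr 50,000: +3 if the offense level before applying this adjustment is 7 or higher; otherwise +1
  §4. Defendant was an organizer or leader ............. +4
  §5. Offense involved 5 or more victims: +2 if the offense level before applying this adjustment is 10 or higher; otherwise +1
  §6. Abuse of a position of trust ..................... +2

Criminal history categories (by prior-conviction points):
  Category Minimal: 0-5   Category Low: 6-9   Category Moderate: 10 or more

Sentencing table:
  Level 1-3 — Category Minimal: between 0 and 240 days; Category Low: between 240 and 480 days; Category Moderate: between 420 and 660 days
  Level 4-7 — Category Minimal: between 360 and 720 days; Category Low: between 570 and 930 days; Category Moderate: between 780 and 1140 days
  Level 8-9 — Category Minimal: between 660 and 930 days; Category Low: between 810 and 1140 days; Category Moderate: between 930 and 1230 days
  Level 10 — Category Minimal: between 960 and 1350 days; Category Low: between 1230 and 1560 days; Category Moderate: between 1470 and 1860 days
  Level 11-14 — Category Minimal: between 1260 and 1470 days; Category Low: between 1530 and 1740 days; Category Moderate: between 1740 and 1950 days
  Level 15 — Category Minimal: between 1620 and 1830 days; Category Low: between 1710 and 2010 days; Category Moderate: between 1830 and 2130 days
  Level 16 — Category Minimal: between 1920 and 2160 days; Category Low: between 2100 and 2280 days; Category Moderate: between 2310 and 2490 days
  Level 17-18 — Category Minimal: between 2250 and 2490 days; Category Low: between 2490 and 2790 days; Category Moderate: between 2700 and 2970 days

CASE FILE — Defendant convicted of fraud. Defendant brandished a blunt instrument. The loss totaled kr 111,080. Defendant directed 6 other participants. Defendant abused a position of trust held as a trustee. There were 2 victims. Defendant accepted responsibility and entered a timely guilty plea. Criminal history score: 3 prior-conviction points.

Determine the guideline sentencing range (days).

Base offense level for fraud: 15.
§1 applies: 15 + 4 = 19.
§2 applies: 19 − 3 = 16.
§3 applies (level before this adjustment is 16 ≥ 7, so +3): 16 + 3 = 19.
§4 applies: 19 + 4 = 23.
§5 does not apply.
§6 applies: 23 + 2 = 25.
Level 25 exceeds the maximum of 18; capped at 18.
Final offense level: 18.
Criminal history: 3 prior points → Category Minimal (0-5).
Level 18 falls in the 17-18 band.
Grid: Level 17-18 × Category Minimal = 2250-2490 days.

2250-2490 days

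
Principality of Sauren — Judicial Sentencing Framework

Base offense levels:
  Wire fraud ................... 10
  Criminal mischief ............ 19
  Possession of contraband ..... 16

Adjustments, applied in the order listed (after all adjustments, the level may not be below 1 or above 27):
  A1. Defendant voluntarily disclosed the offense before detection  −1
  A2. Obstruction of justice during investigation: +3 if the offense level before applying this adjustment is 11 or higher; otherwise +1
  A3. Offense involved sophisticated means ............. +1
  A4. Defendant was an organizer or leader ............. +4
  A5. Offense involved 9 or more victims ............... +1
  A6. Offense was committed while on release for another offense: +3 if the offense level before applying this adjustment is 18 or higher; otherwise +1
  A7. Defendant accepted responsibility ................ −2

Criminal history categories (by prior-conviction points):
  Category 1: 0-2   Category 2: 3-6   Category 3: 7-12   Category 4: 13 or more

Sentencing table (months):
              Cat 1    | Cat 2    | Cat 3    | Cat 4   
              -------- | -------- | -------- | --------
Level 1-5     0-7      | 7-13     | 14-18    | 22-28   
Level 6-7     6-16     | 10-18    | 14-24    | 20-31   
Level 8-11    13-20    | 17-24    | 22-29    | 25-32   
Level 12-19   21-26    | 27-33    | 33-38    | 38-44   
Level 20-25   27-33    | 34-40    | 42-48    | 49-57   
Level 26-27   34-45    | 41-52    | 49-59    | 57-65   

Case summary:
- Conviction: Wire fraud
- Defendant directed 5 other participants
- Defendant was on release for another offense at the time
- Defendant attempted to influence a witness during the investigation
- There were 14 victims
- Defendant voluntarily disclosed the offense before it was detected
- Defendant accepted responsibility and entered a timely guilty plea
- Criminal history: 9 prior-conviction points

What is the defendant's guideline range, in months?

Base offense level for wire fraud: 10.
A1 applies: 10 − 1 = 9.
A2 applies (level before this adjustment is 9 < 11, so +1): 9 + 1 = 10.
A4 applies: 10 + 4 = 14.
A5 applies: 14 + 1 = 15.
A6 applies (level before this adjustment is 15 < 18, so +1): 15 + 1 = 16.
A7 applies: 16 − 2 = 14.
Final offense level: 14.
Criminal history: 9 prior points → Category 3 (7-12).
Level 14 falls in the 12-19 band.
Grid: Level 12-19 × Category 3 = 33-38 months.

33-38 months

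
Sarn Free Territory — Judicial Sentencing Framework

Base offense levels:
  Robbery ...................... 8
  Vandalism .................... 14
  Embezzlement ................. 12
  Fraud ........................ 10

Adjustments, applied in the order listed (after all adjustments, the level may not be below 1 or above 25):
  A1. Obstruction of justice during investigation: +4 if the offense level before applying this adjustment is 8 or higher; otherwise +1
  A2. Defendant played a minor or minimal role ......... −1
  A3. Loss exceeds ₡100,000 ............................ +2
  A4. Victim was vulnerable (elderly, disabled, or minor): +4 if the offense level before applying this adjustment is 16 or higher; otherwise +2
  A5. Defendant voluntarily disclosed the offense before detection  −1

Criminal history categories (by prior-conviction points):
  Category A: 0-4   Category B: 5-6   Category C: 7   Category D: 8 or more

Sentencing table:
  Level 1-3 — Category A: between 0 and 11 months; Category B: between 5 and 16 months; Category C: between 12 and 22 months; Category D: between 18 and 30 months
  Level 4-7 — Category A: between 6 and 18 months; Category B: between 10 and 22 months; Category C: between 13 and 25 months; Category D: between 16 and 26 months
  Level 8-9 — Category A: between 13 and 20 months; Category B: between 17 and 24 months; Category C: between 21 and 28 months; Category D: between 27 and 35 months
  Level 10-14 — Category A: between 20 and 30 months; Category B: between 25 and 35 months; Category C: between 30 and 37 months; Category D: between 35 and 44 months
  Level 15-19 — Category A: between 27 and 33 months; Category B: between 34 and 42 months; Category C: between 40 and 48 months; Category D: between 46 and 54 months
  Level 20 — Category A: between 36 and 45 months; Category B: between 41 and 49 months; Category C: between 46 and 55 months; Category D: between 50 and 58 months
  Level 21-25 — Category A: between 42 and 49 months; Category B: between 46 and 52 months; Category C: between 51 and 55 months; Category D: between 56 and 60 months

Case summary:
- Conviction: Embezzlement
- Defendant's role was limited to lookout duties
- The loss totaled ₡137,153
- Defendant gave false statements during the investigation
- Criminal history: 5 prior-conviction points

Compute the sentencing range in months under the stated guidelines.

34-42 months

Base offense level for embezzlement: 12.
A1 applies (level before this adjustment is 12 ≥ 8, so +4): 12 + 4 = 16.
A2 applies: 16 − 1 = 15.
A3 applies: 15 + 2 = 17.
A4 does not apply.
Final offense level: 17.
Criminal history: 5 prior points → Category B (5-6).
Level 17 falls in the 15-19 band.
Grid: Level 15-19 × Category B = 34-42 months.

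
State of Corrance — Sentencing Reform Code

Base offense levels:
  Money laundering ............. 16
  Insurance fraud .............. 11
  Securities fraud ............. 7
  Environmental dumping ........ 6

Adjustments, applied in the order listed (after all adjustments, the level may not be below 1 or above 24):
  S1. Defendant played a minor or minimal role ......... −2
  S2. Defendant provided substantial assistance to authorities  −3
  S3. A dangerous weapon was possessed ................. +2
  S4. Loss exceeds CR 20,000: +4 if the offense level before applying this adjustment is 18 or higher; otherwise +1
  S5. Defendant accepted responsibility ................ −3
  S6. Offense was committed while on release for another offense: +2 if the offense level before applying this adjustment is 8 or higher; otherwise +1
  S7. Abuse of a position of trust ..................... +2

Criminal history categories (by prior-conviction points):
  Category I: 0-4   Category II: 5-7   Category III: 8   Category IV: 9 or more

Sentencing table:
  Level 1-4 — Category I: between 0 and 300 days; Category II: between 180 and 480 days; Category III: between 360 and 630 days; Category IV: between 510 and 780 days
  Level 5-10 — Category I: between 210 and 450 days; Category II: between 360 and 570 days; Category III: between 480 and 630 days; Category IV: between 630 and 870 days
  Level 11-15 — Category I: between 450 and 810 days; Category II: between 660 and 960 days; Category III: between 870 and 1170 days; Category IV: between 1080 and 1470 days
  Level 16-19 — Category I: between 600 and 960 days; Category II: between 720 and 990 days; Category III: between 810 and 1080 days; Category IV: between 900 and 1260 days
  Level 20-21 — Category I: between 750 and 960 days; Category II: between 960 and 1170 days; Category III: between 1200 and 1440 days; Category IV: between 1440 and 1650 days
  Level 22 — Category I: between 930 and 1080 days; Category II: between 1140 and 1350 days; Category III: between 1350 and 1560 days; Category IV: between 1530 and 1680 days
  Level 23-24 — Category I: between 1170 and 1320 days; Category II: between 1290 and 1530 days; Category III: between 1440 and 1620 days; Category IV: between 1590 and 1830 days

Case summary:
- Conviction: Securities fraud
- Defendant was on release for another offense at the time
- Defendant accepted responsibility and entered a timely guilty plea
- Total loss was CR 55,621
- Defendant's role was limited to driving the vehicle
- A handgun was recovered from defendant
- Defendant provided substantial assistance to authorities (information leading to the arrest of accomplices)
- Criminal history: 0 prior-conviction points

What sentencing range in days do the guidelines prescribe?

0-300 days

Base offense level for securities fraud: 7.
S1 applies: 7 − 2 = 5.
S2 applies: 5 − 3 = 2.
S3 applies: 2 + 2 = 4.
S4 applies (level before this adjustment is 4 < 18, so +1): 4 + 1 = 5.
S5 applies: 5 − 3 = 2.
S6 applies (level before this adjustment is 2 < 8, so +1): 2 + 1 = 3.
S7 does not apply.
Final offense level: 3.
Criminal history: 0 prior points → Category I (0-4).
Level 3 falls in the 1-4 band.
Grid: Level 1-4 × Category I = 0-300 days.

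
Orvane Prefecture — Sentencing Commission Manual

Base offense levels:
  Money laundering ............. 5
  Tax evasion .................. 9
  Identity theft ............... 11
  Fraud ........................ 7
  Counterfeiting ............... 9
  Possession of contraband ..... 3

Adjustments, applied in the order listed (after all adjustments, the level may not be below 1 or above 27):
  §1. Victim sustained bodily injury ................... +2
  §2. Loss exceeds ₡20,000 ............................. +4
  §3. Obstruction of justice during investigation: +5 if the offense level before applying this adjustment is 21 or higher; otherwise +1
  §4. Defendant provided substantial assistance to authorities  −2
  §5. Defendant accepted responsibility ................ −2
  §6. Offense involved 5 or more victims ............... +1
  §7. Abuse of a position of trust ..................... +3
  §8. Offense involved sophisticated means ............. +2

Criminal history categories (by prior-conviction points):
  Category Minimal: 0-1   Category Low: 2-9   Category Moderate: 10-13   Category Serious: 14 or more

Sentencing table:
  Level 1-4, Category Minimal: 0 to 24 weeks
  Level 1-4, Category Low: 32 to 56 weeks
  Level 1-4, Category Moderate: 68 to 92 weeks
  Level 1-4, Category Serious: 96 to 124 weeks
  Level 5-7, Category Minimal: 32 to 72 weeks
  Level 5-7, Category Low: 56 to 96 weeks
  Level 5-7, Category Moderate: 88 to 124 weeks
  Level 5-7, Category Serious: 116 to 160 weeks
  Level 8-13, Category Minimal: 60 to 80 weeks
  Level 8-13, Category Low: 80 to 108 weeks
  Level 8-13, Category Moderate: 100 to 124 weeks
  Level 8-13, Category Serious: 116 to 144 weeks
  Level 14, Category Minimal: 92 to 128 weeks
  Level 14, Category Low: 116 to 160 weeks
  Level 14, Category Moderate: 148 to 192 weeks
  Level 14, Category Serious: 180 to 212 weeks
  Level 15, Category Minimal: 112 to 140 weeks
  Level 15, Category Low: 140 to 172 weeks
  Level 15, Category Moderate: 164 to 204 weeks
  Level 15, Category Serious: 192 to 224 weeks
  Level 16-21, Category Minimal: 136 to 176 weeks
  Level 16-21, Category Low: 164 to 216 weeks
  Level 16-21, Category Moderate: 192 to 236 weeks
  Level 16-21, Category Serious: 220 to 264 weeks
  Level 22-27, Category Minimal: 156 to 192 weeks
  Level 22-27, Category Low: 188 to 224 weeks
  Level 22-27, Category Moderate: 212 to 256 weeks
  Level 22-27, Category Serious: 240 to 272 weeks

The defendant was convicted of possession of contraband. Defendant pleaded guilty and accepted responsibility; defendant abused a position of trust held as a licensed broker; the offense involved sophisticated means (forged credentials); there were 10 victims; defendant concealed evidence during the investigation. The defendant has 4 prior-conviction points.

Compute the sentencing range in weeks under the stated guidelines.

Base offense level for possession of contraband: 3.
§2 does not apply.
§3 applies (level before this adjustment is 3 < 21, so +1): 3 + 1 = 4.
§5 applies: 4 − 2 = 2.
§6 applies: 2 + 1 = 3.
§7 applies: 3 + 3 = 6.
§8 applies: 6 + 2 = 8.
Final offense level: 8.
Criminal history: 4 prior points → Category Low (2-9).
Level 8 falls in the 8-13 band.
Grid: Level 8-13 × Category Low = 80-108 weeks.

80-108 weeks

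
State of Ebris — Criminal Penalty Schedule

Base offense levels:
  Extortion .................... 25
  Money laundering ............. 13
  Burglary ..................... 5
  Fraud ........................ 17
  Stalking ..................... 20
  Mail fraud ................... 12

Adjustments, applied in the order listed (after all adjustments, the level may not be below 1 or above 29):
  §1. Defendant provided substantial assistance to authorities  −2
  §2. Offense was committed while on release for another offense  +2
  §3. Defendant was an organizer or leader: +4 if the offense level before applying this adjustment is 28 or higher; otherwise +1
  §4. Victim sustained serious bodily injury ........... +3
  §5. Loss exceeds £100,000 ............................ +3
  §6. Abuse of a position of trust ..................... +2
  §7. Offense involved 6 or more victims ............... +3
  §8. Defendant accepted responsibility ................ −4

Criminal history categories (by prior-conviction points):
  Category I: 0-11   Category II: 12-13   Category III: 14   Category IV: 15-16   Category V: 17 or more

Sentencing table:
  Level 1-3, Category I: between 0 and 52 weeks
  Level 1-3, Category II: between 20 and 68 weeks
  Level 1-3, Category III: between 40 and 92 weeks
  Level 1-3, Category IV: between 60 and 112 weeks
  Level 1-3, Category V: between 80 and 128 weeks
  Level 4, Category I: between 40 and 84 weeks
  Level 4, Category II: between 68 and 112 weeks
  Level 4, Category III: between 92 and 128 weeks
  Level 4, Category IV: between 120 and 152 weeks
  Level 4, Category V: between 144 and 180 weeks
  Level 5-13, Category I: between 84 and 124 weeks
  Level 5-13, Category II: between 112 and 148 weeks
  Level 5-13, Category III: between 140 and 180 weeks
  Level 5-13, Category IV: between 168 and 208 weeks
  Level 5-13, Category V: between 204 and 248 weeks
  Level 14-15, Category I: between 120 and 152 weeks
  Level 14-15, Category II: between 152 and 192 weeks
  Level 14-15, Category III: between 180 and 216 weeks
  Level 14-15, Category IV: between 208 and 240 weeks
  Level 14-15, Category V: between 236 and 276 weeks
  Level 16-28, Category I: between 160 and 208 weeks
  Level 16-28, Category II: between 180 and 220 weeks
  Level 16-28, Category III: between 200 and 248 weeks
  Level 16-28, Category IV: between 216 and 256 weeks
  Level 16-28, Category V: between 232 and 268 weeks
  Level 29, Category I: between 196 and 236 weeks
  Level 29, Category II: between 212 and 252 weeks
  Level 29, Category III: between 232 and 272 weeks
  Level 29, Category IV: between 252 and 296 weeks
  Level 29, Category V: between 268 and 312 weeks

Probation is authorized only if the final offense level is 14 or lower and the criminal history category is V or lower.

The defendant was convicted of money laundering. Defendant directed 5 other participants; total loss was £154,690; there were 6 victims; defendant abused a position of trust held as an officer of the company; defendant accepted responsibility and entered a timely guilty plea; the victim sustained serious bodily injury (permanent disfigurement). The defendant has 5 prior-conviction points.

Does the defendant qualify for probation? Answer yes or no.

No

Base offense level for money laundering: 13.
§3 applies (level before this adjustment is 13 < 28, so +1): 13 + 1 = 14.
§4 applies: 14 + 3 = 17.
§5 applies: 17 + 3 = 20.
§6 applies: 20 + 2 = 22.
§7 applies: 22 + 3 = 25.
§8 applies: 25 − 4 = 21.
Final offense level: 21.
Criminal history: 5 prior points → Category I (0-11).
Level 21 falls in the 16-28 band.
Grid: Level 16-28 × Category I = 160-208 weeks.
Probation check: level 21 > 14 and category I ≤ V → not eligible.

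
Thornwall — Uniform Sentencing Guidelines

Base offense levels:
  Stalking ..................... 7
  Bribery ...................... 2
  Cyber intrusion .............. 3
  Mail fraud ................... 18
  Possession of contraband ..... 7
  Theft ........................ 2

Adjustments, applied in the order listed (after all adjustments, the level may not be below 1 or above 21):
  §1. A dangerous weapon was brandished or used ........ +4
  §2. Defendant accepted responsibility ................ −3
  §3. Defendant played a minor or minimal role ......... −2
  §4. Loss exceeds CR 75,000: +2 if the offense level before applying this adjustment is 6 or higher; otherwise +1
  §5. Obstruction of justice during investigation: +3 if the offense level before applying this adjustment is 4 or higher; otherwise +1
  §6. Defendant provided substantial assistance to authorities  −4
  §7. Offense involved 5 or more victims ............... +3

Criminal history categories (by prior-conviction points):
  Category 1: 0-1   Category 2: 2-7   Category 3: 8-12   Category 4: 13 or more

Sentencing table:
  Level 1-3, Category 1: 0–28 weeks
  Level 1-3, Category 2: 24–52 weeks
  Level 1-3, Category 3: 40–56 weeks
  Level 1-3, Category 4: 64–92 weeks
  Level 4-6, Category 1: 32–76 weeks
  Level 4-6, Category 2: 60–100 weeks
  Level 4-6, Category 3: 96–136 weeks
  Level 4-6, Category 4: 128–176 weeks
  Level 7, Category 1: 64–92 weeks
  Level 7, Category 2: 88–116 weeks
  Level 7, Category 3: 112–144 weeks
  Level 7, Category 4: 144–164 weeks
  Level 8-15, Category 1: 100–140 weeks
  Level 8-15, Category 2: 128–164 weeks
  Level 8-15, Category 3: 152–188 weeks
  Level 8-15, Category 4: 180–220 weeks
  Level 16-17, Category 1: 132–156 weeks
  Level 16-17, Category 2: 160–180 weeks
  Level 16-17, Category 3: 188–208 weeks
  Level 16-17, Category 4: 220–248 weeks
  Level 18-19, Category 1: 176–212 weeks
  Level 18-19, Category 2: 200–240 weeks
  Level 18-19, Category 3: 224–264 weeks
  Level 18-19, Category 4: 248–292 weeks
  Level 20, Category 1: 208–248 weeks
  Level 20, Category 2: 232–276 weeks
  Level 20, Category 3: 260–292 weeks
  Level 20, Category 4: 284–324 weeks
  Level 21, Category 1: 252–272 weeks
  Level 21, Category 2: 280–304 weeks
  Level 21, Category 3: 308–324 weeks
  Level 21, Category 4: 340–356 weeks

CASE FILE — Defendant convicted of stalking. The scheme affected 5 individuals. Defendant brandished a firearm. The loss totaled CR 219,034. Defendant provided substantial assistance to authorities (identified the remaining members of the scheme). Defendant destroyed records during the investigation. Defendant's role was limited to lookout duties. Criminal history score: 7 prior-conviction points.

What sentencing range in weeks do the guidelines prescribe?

128-164 weeks

Base offense level for stalking: 7.
§1 applies: 7 + 4 = 11.
§3 applies: 11 − 2 = 9.
§4 applies (level before this adjustment is 9 ≥ 6, so +2): 9 + 2 = 11.
§5 applies (level before this adjustment is 11 ≥ 4, so +3): 11 + 3 = 14.
§6 applies: 14 − 4 = 10.
§7 applies: 10 + 3 = 13.
Final offense level: 13.
Criminal history: 7 prior points → Category 2 (2-7).
Level 13 falls in the 8-15 band.
Grid: Level 8-15 × Category 2 = 128-164 weeks.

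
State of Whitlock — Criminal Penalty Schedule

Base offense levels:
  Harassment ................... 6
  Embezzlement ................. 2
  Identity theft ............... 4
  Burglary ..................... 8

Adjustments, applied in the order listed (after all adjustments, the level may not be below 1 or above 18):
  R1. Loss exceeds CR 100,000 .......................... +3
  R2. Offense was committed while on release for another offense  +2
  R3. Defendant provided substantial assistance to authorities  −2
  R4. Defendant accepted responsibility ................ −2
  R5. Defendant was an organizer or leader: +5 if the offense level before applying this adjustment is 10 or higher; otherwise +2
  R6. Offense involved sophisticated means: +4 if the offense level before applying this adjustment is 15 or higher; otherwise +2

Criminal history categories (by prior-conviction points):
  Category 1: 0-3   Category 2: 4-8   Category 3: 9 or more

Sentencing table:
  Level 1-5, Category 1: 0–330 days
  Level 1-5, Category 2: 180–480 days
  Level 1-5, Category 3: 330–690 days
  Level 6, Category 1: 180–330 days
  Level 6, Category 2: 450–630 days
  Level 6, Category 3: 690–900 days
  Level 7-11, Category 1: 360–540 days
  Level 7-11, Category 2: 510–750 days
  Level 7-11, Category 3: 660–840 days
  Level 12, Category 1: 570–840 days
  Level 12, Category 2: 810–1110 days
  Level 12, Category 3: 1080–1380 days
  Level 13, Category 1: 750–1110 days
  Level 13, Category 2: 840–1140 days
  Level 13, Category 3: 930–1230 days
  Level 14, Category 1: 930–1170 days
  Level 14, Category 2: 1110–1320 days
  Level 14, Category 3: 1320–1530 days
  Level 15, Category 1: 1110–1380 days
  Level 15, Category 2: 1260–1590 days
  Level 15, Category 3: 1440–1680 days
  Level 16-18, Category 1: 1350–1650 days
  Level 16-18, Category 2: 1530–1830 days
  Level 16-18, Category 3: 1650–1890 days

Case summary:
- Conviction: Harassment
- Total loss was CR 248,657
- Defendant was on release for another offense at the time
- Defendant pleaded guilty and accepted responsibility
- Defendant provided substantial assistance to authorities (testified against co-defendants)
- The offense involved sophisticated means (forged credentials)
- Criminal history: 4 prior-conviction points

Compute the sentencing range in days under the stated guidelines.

Base offense level for harassment: 6.
R1 applies: 6 + 3 = 9.
R2 applies: 9 + 2 = 11.
R3 applies: 11 − 2 = 9.
R4 applies: 9 − 2 = 7.
R6 applies (level before this adjustment is 7 < 15, so +2): 7 + 2 = 9.
Final offense level: 9.
Criminal history: 4 prior points → Category 2 (4-8).
Level 9 falls in the 7-11 band.
Grid: Level 7-11 × Category 2 = 510-750 days.

510-750 days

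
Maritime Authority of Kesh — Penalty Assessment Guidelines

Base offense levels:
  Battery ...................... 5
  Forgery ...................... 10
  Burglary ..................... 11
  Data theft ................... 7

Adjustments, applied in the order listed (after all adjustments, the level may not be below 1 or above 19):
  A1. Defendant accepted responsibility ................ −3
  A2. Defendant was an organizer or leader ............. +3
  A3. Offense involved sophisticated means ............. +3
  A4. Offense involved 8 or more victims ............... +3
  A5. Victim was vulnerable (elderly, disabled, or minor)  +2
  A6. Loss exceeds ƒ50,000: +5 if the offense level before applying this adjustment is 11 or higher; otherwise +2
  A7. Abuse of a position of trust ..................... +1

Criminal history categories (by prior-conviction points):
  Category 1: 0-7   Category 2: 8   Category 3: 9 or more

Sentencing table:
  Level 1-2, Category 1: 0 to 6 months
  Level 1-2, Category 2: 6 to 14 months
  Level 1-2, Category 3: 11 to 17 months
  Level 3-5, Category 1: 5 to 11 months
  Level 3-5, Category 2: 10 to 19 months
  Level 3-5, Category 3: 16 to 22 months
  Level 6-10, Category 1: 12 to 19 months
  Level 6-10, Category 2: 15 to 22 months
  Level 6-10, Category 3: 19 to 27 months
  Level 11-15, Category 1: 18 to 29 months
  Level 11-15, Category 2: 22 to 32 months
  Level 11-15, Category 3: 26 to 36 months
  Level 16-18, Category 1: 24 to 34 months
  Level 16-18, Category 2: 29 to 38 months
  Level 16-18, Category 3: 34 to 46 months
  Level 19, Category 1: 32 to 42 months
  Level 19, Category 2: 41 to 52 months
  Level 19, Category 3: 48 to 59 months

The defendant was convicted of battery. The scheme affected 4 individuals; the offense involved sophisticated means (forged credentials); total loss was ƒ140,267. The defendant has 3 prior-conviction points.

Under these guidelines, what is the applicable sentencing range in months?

12-19 months

Base offense level for battery: 5.
A1 does not apply.
A3 applies: 5 + 3 = 8.
A4 does not apply.
A6 applies (level before this adjustment is 8 < 11, so +2): 8 + 2 = 10.
Final offense level: 10.
Criminal history: 3 prior points → Category 1 (0-7).
Level 10 falls in the 6-10 band.
Grid: Level 6-10 × Category 1 = 12-19 months.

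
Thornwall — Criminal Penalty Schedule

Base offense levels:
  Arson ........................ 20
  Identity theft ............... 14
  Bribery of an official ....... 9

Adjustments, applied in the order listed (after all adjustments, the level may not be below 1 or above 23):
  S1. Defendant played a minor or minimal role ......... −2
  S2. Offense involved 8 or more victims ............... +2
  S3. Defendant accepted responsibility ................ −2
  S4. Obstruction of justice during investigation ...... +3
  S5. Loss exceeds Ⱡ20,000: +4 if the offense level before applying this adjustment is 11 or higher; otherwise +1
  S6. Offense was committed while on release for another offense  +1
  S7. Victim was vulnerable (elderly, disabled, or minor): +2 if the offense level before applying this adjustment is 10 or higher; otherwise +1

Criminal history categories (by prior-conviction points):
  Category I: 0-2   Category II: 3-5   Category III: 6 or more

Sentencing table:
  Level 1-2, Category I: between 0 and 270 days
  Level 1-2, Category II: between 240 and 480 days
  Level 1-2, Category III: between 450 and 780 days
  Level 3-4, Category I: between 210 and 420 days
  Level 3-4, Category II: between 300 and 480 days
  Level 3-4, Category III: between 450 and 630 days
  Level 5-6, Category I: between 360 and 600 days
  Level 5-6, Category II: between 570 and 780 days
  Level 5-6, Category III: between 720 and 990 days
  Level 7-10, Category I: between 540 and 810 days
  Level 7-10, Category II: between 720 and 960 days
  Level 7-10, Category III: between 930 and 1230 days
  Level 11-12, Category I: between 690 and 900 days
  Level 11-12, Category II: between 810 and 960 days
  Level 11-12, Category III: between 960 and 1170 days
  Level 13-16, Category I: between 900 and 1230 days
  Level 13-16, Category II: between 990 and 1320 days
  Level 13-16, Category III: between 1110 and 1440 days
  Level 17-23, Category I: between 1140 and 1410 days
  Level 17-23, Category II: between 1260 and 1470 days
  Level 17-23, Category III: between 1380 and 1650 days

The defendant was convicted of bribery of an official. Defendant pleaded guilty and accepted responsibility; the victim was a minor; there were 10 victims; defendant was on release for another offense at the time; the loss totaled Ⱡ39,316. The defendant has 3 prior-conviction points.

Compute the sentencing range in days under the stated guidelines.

990-1320 days

Base offense level for bribery of an official: 9.
S2 applies: 9 + 2 = 11.
S3 applies: 11 − 2 = 9.
S4 does not apply.
S5 applies (level before this adjustment is 9 < 11, so +1): 9 + 1 = 10.
S6 applies: 10 + 1 = 11.
S7 applies (level before this adjustment is 11 ≥ 10, so +2): 11 + 2 = 13.
Final offense level: 13.
Criminal history: 3 prior points → Category II (3-5).
Level 13 falls in the 13-16 band.
Grid: Level 13-16 × Category II = 990-1320 days.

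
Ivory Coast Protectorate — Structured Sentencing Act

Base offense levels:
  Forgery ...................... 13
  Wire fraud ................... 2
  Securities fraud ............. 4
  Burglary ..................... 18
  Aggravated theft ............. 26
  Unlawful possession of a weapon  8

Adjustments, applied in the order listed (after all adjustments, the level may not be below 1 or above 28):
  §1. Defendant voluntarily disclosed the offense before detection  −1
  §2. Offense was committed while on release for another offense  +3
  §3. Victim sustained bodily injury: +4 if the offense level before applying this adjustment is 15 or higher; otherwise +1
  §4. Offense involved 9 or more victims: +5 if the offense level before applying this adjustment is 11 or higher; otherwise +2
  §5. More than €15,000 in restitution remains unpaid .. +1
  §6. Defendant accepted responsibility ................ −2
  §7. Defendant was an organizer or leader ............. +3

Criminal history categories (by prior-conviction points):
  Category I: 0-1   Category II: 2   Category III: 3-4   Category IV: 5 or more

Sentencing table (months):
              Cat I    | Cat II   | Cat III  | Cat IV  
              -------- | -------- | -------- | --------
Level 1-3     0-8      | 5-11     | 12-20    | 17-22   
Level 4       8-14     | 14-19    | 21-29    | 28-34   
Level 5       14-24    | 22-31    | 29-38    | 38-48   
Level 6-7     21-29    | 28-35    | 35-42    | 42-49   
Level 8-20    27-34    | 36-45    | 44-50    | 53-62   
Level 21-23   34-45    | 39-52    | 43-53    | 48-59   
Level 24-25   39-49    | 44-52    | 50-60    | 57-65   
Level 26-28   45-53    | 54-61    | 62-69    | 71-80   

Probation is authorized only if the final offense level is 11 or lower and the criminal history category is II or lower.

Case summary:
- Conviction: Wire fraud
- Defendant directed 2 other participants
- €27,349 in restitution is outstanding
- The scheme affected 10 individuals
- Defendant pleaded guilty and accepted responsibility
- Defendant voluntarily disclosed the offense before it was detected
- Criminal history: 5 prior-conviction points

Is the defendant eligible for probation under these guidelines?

No

Base offense level for wire fraud: 2.
§1 applies: 2 − 1 = 1.
§2 does not apply.
§3 does not apply.
§4 applies (level before this adjustment is 1 < 11, so +2): 1 + 2 = 3.
§5 applies: 3 + 1 = 4.
§6 applies: 4 − 2 = 2.
§7 applies: 2 + 3 = 5.
Final offense level: 5.
Criminal history: 5 prior points → Category IV (5+).
Level 5 falls in the 5 band.
Grid: Level 5 × Category IV = 38-48 months.
Probation check: level 5 ≤ 11 and category IV > II → not eligible.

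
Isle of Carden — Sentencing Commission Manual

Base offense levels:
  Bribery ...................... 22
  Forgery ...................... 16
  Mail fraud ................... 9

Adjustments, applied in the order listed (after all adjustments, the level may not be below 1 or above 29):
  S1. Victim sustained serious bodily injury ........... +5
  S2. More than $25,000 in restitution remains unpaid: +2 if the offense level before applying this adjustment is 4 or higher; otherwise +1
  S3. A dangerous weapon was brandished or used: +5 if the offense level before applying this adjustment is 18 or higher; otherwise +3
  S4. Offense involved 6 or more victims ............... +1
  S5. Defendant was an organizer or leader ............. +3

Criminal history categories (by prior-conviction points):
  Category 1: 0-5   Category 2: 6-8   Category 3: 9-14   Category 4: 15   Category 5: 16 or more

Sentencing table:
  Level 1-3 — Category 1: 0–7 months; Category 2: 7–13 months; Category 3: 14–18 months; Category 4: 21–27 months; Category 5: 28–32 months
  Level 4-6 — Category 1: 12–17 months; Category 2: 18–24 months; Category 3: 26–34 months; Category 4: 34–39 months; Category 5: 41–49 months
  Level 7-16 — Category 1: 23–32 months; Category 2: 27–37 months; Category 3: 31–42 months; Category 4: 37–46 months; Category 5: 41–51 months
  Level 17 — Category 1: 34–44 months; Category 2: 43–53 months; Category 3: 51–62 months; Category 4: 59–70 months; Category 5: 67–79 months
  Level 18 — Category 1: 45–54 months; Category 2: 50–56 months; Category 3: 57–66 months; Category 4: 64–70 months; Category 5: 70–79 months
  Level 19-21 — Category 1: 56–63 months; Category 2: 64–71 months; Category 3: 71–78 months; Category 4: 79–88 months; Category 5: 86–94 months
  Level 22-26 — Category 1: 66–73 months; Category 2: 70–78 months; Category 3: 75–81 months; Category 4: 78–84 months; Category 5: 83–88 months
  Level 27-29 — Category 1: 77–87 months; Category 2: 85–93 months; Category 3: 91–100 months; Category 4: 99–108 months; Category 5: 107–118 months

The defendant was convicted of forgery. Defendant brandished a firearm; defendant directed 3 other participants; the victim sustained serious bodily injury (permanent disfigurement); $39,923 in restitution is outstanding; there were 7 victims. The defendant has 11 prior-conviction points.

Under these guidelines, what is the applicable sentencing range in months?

91-100 months

Base offense level for forgery: 16.
S1 applies: 16 + 5 = 21.
S2 applies (level before this adjustment is 21 ≥ 4, so +2): 21 + 2 = 23.
S3 applies (level before this adjustment is 23 ≥ 18, so +5): 23 + 5 = 28.
S4 applies: 28 + 1 = 29.
S5 applies: 29 + 3 = 32.
Level 32 exceeds the maximum of 29; capped at 29.
Final offense level: 29.
Criminal history: 11 prior points → Category 3 (9-14).
Level 29 falls in the 27-29 band.
Grid: Level 27-29 × Category 3 = 91-100 months.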